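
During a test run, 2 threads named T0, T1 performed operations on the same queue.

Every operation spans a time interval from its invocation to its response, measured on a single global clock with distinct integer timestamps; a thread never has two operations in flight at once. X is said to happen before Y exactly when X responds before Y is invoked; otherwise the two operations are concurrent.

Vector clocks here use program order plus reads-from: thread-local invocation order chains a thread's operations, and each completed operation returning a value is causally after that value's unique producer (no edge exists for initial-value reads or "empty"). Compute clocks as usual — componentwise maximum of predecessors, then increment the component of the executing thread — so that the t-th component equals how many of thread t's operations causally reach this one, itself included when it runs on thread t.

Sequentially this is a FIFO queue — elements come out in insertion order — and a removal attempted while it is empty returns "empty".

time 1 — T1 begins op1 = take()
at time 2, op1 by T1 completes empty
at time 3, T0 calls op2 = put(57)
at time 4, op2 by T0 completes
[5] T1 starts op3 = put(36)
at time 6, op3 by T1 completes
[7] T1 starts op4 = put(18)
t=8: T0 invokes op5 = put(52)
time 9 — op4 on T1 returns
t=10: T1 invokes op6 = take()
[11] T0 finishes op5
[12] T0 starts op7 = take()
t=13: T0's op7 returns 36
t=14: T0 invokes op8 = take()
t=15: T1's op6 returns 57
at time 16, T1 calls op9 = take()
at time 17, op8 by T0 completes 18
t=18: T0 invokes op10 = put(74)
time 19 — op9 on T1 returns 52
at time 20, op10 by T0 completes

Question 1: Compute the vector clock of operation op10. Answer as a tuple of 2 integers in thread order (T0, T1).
(5, 3)

invoked at 1, op1 has no predecessors; its own T1 bump gives (0, 1)
invoked at 3, op2 has no predecessors; its own T0 bump gives (1, 0)
VC(op3, invoked at 5): max of VC(op1)=(0, 1), then +1 on thread T1 → (0, 2)
VC(op5, invoked at 8): max of VC(op2)=(1, 0), then +1 on thread T0 → (2, 0)
VC(op4, invoked at 7): max of VC(op3)=(0, 2), then +1 on thread T1 → (0, 3)
VC(op6, invoked at 10): max of VC(op2)=(1, 0), VC(op4)=(0, 3), then +1 on thread T1 → (1, 4)
VC(op7, invoked at 12): max of VC(op3)=(0, 2), VC(op5)=(2, 0), then +1 on thread T0 → (3, 2)
VC(op9, invoked at 16): max of VC(op5)=(2, 0), VC(op6)=(1, 4), then +1 on thread T1 → (2, 5)
VC(op8, invoked at 14): max of VC(op4)=(0, 3), VC(op7)=(3, 2), then +1 on thread T0 → (4, 3)
VC(op10, invoked at 18): max of VC(op8)=(4, 3), then +1 on thread T0 → (5, 3)
target: VC(op10) = (5, 3)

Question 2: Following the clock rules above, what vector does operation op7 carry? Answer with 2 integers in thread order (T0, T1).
(3, 2)

op1, invoked 1, has no incoming edges; only T1's bump applies → (0, 1)
op2, invoked 3, has no incoming edges; only T0's bump applies → (1, 0)
op3, invoked 5, takes VC(op1)=(0, 1) under max, adds 1 for T1 → (0, 2)
op5, invoked 8, takes VC(op2)=(1, 0) under max, adds 1 for T0 → (2, 0)
op4, invoked 7, takes VC(op3)=(0, 2) under max, adds 1 for T1 → (0, 3)
op6, invoked 10, takes VC(op2)=(1, 0), VC(op4)=(0, 3) under max, adds 1 for T1 → (1, 4)
op7, invoked 12, takes VC(op3)=(0, 2), VC(op5)=(2, 0) under max, adds 1 for T0 → (3, 2)
op9, invoked 16, takes VC(op5)=(2, 0), VC(op6)=(1, 4) under max, adds 1 for T1 → (2, 5)
op8, invoked 14, takes VC(op4)=(0, 3), VC(op7)=(3, 2) under max, adds 1 for T0 → (4, 3)
op10, invoked 18, takes VC(op8)=(4, 3) under max, adds 1 for T0 → (5, 3)
target: VC(op7) = (3, 2)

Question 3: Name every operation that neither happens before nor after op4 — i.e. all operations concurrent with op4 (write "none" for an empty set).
op5

op4 spans [7,9]: anything still running between times 7 and 9 counts as concurrent
op1 [1,2]: before
op2 [3,4]: before
op3 [5,6]: before
op5 [8,11]: concurrent
op6 [10,15]: after
op7 [12,13]: after
op8 [14,17]: after
op9 [16,19]: after
op10 [18,20]: after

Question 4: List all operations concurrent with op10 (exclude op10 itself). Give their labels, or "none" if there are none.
op9

op10 runs from 18 to 20; window-overlapping ops are concurrent
op1 [1,2]: before
op2 [3,4]: before
op3 [5,6]: before
op4 [7,9]: before
op5 [8,11]: before
op6 [10,15]: before
op7 [12,13]: before
op8 [14,17]: before
op9 [16,19]: concurrent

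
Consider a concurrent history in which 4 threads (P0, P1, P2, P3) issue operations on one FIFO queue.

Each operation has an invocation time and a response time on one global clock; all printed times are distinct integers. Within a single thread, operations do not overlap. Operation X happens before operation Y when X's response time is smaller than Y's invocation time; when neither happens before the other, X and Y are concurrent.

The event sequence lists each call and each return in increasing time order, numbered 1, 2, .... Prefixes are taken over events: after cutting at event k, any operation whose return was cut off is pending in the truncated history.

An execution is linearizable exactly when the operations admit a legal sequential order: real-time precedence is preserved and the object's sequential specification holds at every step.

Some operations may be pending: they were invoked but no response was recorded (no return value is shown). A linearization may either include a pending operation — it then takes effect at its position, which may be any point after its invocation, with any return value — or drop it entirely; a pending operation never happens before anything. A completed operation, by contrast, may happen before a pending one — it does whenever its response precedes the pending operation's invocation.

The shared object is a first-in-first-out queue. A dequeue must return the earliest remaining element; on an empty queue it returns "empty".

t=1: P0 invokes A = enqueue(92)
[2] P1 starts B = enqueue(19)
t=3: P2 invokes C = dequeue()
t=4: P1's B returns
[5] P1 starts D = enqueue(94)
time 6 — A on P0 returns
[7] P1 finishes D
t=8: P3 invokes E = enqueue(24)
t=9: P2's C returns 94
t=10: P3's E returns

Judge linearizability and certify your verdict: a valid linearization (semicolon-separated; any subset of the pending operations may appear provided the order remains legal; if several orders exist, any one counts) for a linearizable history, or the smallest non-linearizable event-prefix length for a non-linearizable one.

already the first 9 events (up to C's response at time 9) admit no linearization; the first 8 still do
4 completed operations, 12 real-time-consistent orders — every FIFO queue replay fails
no completion choice of the 1 pending operation (E) rescues it — every subset was tried
sample order A, B, C, D (pending dropped) stalls at step 3 — C dequeue() → 94 has no legal effect
sample order A, B, D, C (pending dropped) stalls at step 4 — C dequeue() → 94 has no legal effect

not linearizable — minimal violating prefix: 9 events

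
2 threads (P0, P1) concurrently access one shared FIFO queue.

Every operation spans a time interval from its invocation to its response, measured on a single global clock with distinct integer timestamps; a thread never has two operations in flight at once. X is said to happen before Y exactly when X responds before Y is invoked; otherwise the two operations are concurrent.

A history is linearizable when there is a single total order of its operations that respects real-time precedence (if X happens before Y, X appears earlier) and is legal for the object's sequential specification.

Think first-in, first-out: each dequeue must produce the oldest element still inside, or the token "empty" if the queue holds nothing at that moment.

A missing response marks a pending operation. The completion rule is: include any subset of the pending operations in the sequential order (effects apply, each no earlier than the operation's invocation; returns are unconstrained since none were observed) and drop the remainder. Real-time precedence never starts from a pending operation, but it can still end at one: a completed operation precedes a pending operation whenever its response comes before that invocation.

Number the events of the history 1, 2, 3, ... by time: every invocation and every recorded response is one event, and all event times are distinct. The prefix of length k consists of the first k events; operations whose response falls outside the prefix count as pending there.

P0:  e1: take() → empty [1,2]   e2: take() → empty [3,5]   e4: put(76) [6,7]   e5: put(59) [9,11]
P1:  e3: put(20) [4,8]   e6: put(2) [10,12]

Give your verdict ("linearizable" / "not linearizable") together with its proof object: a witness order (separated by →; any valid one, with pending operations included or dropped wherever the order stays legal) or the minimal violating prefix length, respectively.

linearizable — witness: e1 → e2 → e3 → e4 → e5 → e6

1. e1 take() → empty, leaving queue <>
2. e2 take() → empty, leaving queue <>
3. e3 put(20), leaving queue <20>
4. e4 put(76), leaving queue <20,76>
5. e5 put(59), leaving queue <20,76,59>
6. e6 put(2), leaving queue <20,76,59,2>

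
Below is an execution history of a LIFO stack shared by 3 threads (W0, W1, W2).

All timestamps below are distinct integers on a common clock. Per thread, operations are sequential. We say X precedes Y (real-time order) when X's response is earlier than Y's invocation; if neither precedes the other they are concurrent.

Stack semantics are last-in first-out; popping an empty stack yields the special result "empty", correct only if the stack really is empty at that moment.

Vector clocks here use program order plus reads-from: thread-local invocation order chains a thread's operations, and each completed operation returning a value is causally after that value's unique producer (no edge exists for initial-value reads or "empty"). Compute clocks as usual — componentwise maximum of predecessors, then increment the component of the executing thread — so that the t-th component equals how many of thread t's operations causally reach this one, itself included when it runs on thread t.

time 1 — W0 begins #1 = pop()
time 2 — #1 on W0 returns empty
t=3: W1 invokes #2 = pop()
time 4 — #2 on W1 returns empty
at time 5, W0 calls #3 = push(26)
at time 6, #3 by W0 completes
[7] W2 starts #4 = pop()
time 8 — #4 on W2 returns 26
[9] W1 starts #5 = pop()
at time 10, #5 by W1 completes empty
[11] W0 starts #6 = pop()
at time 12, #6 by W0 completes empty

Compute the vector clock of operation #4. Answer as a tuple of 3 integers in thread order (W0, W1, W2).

#2, invoked 3, has no incoming edges; only W1's bump applies → (0, 1, 0)
#1, invoked 1, has no incoming edges; only W0's bump applies → (1, 0, 0)
VC(#5, invoked at 9): max of VC(#2)=(0, 1, 0), then +1 on thread W1 → (0, 2, 0)
VC(#3, invoked at 5): max of VC(#1)=(1, 0, 0), then +1 on thread W0 → (2, 0, 0)
VC(#4, invoked at 7): max of VC(#3)=(2, 0, 0), then +1 on thread W2 → (2, 0, 1)
VC(#6, invoked at 11): max of VC(#3)=(2, 0, 0), then +1 on thread W0 → (3, 0, 0)
target: VC(#4) = (2, 0, 1)

(2, 0, 1)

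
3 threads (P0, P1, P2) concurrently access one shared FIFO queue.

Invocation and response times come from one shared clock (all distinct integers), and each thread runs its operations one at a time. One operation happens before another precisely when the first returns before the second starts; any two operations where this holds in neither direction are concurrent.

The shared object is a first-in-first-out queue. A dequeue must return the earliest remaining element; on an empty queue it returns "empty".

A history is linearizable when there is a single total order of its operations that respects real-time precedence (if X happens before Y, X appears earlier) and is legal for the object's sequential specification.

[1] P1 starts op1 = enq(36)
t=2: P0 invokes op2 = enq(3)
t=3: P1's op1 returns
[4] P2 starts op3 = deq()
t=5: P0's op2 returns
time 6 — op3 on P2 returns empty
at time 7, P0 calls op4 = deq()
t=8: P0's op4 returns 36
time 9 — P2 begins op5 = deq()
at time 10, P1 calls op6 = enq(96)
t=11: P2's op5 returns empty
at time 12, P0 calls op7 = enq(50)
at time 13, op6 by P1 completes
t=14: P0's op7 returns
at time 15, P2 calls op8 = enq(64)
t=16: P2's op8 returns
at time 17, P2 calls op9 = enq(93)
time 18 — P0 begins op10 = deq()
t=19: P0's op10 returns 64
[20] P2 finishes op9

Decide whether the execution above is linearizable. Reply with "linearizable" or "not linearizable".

through event 5 a valid linearization exists; event 6 (op3 responding at time 6) ends that
real-time-consistent orders of the 3 completed operations: 3 — all fail the FIFO queue replay
take op1, op2, op3: step 3 already fails, because op3 deq() → empty cannot occur there
take op1, op3, op2: step 2 already fails, because op3 deq() → empty cannot occur there

not linearizable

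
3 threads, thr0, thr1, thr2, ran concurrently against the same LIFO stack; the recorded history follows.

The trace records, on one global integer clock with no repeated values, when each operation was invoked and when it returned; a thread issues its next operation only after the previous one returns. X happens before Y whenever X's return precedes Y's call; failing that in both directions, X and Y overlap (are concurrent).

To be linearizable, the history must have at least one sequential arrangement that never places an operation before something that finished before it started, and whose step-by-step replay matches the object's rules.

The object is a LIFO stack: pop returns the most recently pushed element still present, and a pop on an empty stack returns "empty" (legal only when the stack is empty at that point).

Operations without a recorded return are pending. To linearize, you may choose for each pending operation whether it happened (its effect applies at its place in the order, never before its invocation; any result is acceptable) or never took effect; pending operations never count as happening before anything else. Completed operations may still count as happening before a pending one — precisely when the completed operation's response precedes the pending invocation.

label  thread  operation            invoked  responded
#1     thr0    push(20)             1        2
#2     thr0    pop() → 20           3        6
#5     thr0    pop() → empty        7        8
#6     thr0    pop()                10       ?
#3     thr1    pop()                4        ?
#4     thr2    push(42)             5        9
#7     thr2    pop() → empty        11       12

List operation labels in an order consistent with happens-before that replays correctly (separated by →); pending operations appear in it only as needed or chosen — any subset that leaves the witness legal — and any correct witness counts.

#1 → #2 → #3 → #5 → #4 → #6 → #7

after step 1 (#1 push(20)): stack <20>
after step 2 (#2 pop() → 20): stack <>
after step 3 (#3 pop() (pending, included)): stack <>
after step 4 (#5 pop() → empty): stack <>
after step 5 (#4 push(42)): stack <42>
after step 6 (#6 pop() (pending, included)): stack <>
after step 7 (#7 pop() → empty): stack <>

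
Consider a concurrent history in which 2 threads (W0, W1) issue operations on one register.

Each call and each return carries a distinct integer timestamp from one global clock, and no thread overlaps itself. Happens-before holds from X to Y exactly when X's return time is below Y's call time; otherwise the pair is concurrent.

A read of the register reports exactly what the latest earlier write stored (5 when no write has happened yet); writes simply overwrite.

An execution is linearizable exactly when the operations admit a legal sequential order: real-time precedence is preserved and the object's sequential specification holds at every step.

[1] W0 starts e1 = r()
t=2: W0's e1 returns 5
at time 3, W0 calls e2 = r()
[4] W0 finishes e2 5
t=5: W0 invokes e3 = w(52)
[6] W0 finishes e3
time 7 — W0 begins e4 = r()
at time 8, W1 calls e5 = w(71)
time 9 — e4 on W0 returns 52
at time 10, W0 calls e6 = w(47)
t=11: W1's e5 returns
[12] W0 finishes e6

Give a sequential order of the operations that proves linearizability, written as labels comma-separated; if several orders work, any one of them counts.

after step 1 (e1 r() → 5): value 5
after step 2 (e2 r() → 5): value 5
after step 3 (e3 w(52)): value 52
after step 4 (e4 r() → 52): value 52
after step 5 (e5 w(71)): value 71
after step 6 (e6 w(47)): value 47

e1, e2, e3, e4, e5, e6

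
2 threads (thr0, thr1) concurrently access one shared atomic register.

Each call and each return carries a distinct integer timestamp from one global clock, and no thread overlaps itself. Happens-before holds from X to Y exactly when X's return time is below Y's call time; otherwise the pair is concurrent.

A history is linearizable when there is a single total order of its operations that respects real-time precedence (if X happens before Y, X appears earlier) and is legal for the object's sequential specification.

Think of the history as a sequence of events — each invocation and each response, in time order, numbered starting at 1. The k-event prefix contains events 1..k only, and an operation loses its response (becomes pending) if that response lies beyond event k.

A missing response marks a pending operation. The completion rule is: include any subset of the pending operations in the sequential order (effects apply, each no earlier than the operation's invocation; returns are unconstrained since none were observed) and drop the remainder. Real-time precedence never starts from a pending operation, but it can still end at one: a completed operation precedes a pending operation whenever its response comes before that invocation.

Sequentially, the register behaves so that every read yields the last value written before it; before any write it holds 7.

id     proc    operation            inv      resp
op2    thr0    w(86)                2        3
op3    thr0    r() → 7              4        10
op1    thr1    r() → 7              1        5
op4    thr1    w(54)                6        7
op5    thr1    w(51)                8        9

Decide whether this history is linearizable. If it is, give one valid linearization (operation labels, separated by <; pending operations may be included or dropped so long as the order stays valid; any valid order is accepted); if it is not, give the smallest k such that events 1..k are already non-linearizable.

not linearizable — minimal violating prefix: 10 events

cut after 9 events: linearizable; cut after 10 events (op3 responds, time 10): not linearizable
7 orders of the 5 completed atomic register ops respect real time; none is legal
for example op1, op2, op3, op4, op5 fails at step 3: op3 r() → 7 is not legal there
for example op1, op2, op4, op3, op5 fails at step 4: op3 r() → 7 is not legal there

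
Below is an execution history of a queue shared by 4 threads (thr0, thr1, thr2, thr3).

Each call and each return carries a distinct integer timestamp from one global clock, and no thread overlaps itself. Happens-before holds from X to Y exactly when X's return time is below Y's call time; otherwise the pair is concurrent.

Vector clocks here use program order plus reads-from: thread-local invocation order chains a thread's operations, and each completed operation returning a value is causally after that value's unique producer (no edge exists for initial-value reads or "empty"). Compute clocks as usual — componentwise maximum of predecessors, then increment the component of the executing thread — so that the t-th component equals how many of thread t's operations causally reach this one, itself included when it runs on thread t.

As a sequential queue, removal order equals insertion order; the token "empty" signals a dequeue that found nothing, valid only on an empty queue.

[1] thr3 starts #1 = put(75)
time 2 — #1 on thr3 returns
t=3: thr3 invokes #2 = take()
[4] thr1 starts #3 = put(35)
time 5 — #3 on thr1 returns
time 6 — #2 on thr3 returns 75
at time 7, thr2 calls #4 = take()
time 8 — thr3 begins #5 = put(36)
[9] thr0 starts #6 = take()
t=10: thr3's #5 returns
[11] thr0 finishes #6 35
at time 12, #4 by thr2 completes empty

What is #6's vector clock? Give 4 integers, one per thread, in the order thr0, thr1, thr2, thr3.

(1, 1, 0, 0)

no predecessors for #1 (invoked 1): thr3 increments from zero → (0, 0, 0, 1)
no predecessors for #4 (invoked 7): thr2 increments from zero → (0, 0, 1, 0)
no predecessors for #3 (invoked 4): thr1 increments from zero → (0, 1, 0, 0)
from VC(#1)=(0, 0, 0, 1), #2 (invoked 3) maxes components and bumps thr3 → (0, 0, 0, 2)
from VC(#3)=(0, 1, 0, 0), #6 (invoked 9) maxes components and bumps thr0 → (1, 1, 0, 0)
from VC(#2)=(0, 0, 0, 2), #5 (invoked 8) maxes components and bumps thr3 → (0, 0, 0, 3)
target: VC(#6) = (1, 1, 0, 0)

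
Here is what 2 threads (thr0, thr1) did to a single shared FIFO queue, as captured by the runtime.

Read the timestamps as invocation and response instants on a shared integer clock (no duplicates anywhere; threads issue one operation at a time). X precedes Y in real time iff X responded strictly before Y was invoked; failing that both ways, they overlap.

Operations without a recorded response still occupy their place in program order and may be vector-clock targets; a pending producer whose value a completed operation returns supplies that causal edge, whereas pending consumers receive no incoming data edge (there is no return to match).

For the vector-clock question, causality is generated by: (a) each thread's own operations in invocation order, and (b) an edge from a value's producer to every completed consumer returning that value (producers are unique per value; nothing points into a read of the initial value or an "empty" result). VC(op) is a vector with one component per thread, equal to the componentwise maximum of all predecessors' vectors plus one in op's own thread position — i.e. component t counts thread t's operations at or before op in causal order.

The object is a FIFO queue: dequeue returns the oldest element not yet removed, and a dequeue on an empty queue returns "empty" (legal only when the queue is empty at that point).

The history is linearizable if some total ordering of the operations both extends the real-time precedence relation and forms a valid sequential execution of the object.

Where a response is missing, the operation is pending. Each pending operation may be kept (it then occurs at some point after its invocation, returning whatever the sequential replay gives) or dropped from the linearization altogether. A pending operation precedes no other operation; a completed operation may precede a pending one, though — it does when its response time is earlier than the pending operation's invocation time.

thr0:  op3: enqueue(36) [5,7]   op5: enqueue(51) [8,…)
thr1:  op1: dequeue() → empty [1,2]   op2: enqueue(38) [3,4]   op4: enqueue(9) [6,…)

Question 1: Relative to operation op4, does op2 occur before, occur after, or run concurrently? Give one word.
before

op2 spans [3,4], op4 spans [6,…)
resp(op2)=4 < inv(op4)=6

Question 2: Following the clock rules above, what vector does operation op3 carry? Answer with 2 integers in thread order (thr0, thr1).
(1, 0)

no predecessors for op1 (invoked 1): thr1 increments from zero → (0, 1)
no predecessors for op3 (invoked 5): thr0 increments from zero → (1, 0)
op2, invoked 3, takes VC(op1)=(0, 1) under max, adds 1 for thr1 → (0, 2)
op5, invoked 8, takes VC(op3)=(1, 0) under max, adds 1 for thr0 → (2, 0)
op4, invoked 6, takes VC(op2)=(0, 2) under max, adds 1 for thr1 → (0, 3)
target: VC(op3) = (1, 0)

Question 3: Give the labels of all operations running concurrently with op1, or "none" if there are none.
none

op1 runs from 1 to 2; window-overlapping ops are concurrent
op2 [3,4]: after
op3 [5,7]: after
op4 [6,…): after
op5 [8,…): after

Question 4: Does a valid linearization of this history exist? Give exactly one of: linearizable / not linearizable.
linearizable

a witness: op1, op2, op3
step 1: op1 dequeue() → empty — queue <>
step 2: op2 enqueue(38) — queue <38>
step 3: op3 enqueue(36) — queue <38,36>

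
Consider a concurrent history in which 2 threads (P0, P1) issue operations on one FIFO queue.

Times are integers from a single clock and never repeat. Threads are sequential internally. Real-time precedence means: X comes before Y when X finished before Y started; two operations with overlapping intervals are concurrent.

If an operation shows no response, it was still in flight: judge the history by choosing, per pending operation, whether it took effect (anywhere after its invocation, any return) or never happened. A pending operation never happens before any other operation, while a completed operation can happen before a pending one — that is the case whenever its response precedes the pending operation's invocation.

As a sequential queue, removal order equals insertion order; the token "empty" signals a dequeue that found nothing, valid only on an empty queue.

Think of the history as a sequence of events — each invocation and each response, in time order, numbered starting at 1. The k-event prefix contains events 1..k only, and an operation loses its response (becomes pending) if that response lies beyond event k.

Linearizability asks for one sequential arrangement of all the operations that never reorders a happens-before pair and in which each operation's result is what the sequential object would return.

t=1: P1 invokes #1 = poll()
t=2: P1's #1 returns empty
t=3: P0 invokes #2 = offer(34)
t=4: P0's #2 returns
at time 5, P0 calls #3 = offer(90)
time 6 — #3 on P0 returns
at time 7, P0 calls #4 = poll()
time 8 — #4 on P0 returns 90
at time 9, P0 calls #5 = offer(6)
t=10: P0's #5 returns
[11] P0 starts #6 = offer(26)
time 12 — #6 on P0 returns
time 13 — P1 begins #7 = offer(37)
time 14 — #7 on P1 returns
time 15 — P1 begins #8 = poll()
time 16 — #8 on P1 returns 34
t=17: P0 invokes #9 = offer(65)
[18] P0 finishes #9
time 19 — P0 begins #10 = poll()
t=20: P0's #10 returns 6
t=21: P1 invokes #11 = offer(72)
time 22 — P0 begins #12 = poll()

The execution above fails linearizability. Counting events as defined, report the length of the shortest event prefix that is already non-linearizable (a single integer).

a valid linearization of events 1..7 exists, for instance #1, #2, #3:
1. #1 poll() → empty, leaving queue <>
2. #2 offer(34), leaving queue <34>
3. #3 offer(90), leaving queue <34,90>
event 8 — #4's response, time 8 — after it, nothing linearizes
take #1, #2, #3, #4: step 4 already fails, because #4 poll() → 90 cannot occur there

8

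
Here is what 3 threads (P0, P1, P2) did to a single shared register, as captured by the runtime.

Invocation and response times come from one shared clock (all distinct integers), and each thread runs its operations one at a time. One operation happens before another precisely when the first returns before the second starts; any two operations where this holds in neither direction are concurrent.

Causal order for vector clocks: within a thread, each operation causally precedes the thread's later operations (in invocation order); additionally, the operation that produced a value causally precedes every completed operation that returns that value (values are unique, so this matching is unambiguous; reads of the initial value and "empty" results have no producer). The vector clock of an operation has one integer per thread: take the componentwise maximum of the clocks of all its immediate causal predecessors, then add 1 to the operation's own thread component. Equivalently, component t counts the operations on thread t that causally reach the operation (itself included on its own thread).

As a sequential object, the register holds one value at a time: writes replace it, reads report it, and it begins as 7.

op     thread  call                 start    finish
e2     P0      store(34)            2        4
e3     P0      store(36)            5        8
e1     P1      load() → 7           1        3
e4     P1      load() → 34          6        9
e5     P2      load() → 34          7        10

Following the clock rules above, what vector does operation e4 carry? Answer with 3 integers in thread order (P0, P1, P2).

VC(e1, invoked at 1): no causal predecessors; +1 on P1 → (0, 1, 0)
VC(e2, invoked at 2): no causal predecessors; +1 on P0 → (1, 0, 0)
e5 (invocation 7): componentwise max over VC(e2)=(1, 0, 0), +1 at P2, giving (1, 0, 1)
e3 (invocation 5): componentwise max over VC(e2)=(1, 0, 0), +1 at P0, giving (2, 0, 0)
e4 (invocation 6): componentwise max over VC(e1)=(0, 1, 0), VC(e2)=(1, 0, 0), +1 at P1, giving (1, 2, 0)
target: VC(e4) = (1, 2, 0)

(1, 2, 0)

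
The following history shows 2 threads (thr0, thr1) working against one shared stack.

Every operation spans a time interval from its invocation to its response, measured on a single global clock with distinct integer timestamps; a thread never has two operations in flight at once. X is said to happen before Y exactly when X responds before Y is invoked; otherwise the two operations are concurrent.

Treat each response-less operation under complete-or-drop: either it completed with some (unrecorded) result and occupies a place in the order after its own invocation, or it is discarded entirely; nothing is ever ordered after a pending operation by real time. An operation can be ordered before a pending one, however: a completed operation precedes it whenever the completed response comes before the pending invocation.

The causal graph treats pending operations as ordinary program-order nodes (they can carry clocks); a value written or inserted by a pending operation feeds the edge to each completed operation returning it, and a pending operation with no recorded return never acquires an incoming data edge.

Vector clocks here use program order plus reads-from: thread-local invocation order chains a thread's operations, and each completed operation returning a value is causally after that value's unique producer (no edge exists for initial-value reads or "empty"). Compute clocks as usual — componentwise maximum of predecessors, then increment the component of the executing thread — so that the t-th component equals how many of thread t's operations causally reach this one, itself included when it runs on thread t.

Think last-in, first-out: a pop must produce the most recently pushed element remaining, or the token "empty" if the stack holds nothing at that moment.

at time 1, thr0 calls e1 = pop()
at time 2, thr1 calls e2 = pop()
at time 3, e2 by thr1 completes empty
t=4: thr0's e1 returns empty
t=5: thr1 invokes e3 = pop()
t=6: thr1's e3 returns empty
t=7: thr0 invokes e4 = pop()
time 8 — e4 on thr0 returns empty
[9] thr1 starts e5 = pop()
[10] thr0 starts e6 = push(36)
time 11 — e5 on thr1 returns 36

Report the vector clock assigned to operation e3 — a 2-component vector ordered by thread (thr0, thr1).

(0, 2)

e2 (invocation 2): nothing precedes it; thr1's component alone gives (0, 1)
e1 (invocation 1): nothing precedes it; thr0's component alone gives (1, 0)
VC(e3, invoked at 5): max of VC(e2)=(0, 1), then +1 on thread thr1 → (0, 2)
VC(e4, invoked at 7): max of VC(e1)=(1, 0), then +1 on thread thr0 → (2, 0)
VC(e6, invoked at 10): max of VC(e4)=(2, 0), then +1 on thread thr0 → (3, 0)
VC(e5, invoked at 9): max of VC(e3)=(0, 2), VC(e6)=(3, 0), then +1 on thread thr1 → (3, 3)
target: VC(e3) = (0, 2)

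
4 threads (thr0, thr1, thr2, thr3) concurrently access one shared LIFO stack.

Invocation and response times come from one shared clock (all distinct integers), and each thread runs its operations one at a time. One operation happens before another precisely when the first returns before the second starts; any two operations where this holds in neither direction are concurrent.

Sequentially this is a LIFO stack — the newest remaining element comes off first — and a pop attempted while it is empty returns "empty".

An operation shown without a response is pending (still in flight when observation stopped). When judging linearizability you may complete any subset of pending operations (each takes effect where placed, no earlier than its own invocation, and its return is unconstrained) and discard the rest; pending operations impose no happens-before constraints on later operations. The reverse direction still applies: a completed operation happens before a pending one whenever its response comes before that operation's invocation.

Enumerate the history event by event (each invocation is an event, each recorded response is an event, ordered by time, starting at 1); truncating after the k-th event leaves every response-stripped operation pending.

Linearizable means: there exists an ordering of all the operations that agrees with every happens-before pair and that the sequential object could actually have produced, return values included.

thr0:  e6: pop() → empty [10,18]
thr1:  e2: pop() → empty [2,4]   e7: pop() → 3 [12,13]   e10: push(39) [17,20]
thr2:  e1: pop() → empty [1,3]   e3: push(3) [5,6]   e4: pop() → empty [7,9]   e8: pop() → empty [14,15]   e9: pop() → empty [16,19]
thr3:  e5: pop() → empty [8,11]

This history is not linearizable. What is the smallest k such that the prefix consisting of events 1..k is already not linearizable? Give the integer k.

events 1..10 are linearizable; a witness order is e1, e2, e3, e5, e4:
step 1: e1 pop() → empty — stack <>
step 2: e2 pop() → empty — stack <>
step 3: e3 push(3) — stack <3>
step 4: e5 pop() (pending, included) — stack <>
step 5: e4 pop() → empty — stack <>
with event 11 included (e5 responding at time 11), all real-time-consistent orders fail
including or dropping the 1 pending operation (e6) in any combination fails
sample order e1, e2, e3, e4, e5 (pending dropped) stalls at step 4 — e4 pop() → empty has no legal effect
sample order e1, e2, e3, e5, e4 (pending dropped) stalls at step 4 — e5 pop() → empty has no legal effect

11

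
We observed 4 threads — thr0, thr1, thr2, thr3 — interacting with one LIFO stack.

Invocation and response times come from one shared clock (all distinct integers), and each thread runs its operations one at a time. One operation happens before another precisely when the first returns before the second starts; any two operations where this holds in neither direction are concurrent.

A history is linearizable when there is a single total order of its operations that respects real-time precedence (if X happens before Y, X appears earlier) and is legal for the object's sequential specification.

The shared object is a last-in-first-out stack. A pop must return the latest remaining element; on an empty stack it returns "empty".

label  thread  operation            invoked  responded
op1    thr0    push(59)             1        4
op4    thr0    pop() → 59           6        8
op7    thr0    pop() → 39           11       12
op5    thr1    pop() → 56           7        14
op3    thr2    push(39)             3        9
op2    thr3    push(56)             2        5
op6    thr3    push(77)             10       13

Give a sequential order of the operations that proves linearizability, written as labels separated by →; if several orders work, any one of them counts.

1. op1 push(59), leaving stack <59>
2. op2 push(56), leaving stack <59,56>
3. op5 pop() → 56, leaving stack <59>
4. op4 pop() → 59, leaving stack <>
5. op3 push(39), leaving stack <39>
6. op7 pop() → 39, leaving stack <>
7. op6 push(77), leaving stack <77>

op1 → op2 → op5 → op4 → op3 → op7 → op6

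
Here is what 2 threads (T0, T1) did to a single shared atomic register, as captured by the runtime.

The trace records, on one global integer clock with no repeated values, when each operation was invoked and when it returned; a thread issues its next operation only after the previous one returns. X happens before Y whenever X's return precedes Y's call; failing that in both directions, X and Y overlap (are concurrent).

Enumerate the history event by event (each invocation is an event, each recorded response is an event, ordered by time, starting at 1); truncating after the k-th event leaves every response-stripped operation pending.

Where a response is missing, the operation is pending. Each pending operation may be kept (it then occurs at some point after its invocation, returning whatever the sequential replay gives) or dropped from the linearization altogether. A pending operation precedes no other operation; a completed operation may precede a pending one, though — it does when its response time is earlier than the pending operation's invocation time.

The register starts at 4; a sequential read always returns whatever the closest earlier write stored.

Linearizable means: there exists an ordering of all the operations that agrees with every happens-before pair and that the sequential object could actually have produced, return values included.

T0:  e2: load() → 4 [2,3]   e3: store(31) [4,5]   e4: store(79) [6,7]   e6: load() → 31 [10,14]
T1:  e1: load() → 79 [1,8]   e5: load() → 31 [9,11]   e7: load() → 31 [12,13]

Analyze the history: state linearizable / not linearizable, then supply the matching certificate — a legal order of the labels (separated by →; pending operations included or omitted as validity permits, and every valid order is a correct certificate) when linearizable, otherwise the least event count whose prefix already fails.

events 1..10 are fine; event 11 — the response of e5 at time 11 — makes the prefix non-linearizable
5 completed operations, 4 real-time-consistent orders — every atomic register replay fails
including or dropping the 1 pending operation (e6) in any combination fails
take e1, e2, e3, e4, e5 (pending dropped): step 1 already fails, because e1 load() → 79 cannot occur there
take e2, e1, e3, e4, e5 (pending dropped): step 2 already fails, because e1 load() → 79 cannot occur there

not linearizable — minimal violating prefix: 11 events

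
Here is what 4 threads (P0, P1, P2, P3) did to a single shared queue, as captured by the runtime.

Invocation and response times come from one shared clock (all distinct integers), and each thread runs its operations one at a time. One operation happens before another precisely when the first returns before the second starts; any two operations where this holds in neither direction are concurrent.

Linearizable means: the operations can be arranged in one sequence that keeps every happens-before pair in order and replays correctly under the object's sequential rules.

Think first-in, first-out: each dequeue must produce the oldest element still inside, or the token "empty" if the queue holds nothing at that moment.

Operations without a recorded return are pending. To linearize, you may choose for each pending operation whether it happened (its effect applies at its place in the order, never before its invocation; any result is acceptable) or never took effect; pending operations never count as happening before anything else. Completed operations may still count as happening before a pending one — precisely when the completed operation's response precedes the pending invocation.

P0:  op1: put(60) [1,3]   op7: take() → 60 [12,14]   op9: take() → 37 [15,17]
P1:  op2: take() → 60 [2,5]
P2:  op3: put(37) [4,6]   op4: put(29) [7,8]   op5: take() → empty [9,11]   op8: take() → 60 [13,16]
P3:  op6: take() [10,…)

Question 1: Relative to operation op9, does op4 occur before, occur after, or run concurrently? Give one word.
before

op4 spans [7,8], op9 spans [15,17]
resp(op4)=8 < inv(op9)=15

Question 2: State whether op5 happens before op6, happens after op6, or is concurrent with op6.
concurrent

op5 spans [9,11], op6 spans [10,…)
the intervals overlap in both directions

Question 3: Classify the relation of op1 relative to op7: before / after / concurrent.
before

op1 spans [1,3], op7 spans [12,14]
resp(op1)=3 < inv(op7)=12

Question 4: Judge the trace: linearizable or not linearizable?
not linearizable

the violation lands at event 11, op5's response at time 11: events 1..10 linearize, events 1..11 do not
real-time-consistent orders of the 5 completed operations: 3 — all fail the queue replay
no escape via the 1 pending operation (op6): every completion choice fails
one such order, op1, op2, op3, op4, op5 (pending dropped), breaks at step 5 where op5 take() → empty is illegal
one such order, op1, op3, op2, op4, op5 (pending dropped), breaks at step 5 where op5 take() → empty is illegal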